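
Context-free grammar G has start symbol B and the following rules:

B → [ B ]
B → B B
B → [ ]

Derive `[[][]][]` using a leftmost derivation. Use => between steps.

B => BB => [B]B => [BB]B => [[]B]B => [[][]]B => [[][]][]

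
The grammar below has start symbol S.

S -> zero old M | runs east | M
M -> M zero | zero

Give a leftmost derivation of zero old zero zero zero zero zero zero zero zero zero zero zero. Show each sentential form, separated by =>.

S => zero old M   [S -> zero old M]
zero old M => zero old M zero   [M -> M zero]
zero old M zero => zero old M zero zero   [M -> M zero]
zero old M zero zero => zero old M zero zero zero   [M -> M zero]
zero old M zero zero zero => zero old M zero zero zero zero   [M -> M zero]
zero old M zero zero zero zero => zero old M zero zero zero zero zero   [M -> M zero]
zero old M zero zero zero zero zero => zero old M zero zero zero zero zero zero   [M -> M zero]
zero old M zero zero zero zero zero zero => zero old M zero zero zero zero zero zero zero   [M -> M zero]
zero old M zero zero zero zero zero zero zero => zero old M zero zero zero zero zero zero zero zero   [M -> M zero]
zero old M zero zero zero zero zero zero zero zero => zero old M zero zero zero zero zero zero zero zero zero   [M -> M zero]
zero old M zero zero zero zero zero zero zero zero zero => zero old M zero zero zero zero zero zero zero zero zero zero   [M -> M zero]
zero old M zero zero zero zero zero zero zero zero zero zero => zero old zero zero zero zero zero zero zero zero zero zero zero   [M -> zero]

S => zero old M => zero old M zero => zero old M zero zero => zero old M zero zero zero => zero old M zero zero zero zero => zero old M zero zero zero zero zero => zero old M zero zero zero zero zero zero => zero old M zero zero zero zero zero zero zero => zero old M zero zero zero zero zero zero zero zero => zero old M zero zero zero zero zero zero zero zero zero => zero old M zero zero zero zero zero zero zero zero zero zero => zero old zero zero zero zero zero zero zero zero zero zero zero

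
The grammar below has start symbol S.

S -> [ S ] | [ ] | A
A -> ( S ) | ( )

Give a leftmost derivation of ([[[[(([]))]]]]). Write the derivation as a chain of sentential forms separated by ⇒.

S ⇒ A   [S -> A]
A ⇒ (S)   [A -> ( S )]
(S) ⇒ ([S])   [S -> [ S ]]
([S]) ⇒ ([[S]])   [S -> [ S ]]
([[S]]) ⇒ ([[[S]]])   [S -> [ S ]]
([[[S]]]) ⇒ ([[[[S]]]])   [S -> [ S ]]
([[[[S]]]]) ⇒ ([[[[A]]]])   [S -> A]
([[[[A]]]]) ⇒ ([[[[(S)]]]])   [A -> ( S )]
([[[[(S)]]]]) ⇒ ([[[[(A)]]]])   [S -> A]
([[[[(A)]]]]) ⇒ ([[[[((S))]]]])   [A -> ( S )]
([[[[((S))]]]]) ⇒ ([[[[(([]))]]]])   [S -> [ ]]

S ⇒ A ⇒ (S) ⇒ ([S]) ⇒ ([[S]]) ⇒ ([[[S]]]) ⇒ ([[[[S]]]]) ⇒ ([[[[A]]]]) ⇒ ([[[[(S)]]]]) ⇒ ([[[[(A)]]]]) ⇒ ([[[[((S))]]]]) ⇒ ([[[[(([]))]]]])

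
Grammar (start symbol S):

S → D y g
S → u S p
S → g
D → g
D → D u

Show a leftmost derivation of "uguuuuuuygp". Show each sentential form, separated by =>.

S => uSp   [S → u S p]
uSp => uDygp   [S → D y g]
uDygp => uDuygp   [D → D u]
uDuygp => uDuuygp   [D → D u]
uDuuygp => uDuuuygp   [D → D u]
uDuuuygp => uDuuuuygp   [D → D u]
uDuuuuygp => uDuuuuuygp   [D → D u]
uDuuuuuygp => uDuuuuuuygp   [D → D u]
uDuuuuuuygp => uguuuuuuygp   [D → g]

S=>uSp=>uDygp=>uDuygp=>uDuuygp=>uDuuuygp=>uDuuuuygp=>uDuuuuuygp=>uDuuuuuuygp=>uguuuuuuygp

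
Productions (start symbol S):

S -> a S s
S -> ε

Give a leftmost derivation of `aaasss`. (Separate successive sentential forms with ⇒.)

S ⇒ aSs ⇒ aaSss ⇒ aaaSsss ⇒ aaasss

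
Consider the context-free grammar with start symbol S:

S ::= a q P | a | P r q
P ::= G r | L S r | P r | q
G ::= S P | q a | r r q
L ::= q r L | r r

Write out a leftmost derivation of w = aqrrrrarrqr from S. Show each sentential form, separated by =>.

S => aqP   [S ::= a q P]
aqP => aqLSr   [P ::= L S r]
aqLSr => aqrrSr   [L ::= r r]
aqrrSr => aqrrPrqr   [S ::= P r q]
aqrrPrqr => aqrrLSrrqr   [P ::= L S r]
aqrrLSrrqr => aqrrrrSrrqr   [L ::= r r]
aqrrrrSrrqr => aqrrrrarrqr   [S ::= a]

S => aqP => aqLSr => aqrrSr => aqrrPrqr => aqrrLSrrqr => aqrrrrSrrqr => aqrrrrarrqr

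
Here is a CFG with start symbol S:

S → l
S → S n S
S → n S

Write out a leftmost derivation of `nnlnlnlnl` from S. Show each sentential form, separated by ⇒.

S ⇒ nS   [S → n S]
nS ⇒ nSnS   [S → S n S]
nSnS ⇒ nnSnS   [S → n S]
nnSnS ⇒ nnSnSnS   [S → S n S]
nnSnSnS ⇒ nnSnSnSnS   [S → S n S]
nnSnSnSnS ⇒ nnlnSnSnS   [S → l]
nnlnSnSnS ⇒ nnlnlnSnS   [S → l]
nnlnlnSnS ⇒ nnlnlnlnS   [S → l]
nnlnlnlnS ⇒ nnlnlnlnl   [S → l]

S ⇒ nS ⇒ nSnS ⇒ nnSnS ⇒ nnSnSnS ⇒ nnSnSnSnS ⇒ nnlnSnSnS ⇒ nnlnlnSnS ⇒ nnlnlnlnS ⇒ nnlnlnlnl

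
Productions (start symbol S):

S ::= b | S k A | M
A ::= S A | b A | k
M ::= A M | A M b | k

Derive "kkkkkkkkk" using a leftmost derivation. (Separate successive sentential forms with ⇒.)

S ⇒ SkA ⇒ SkAkA ⇒ SkAkAkA ⇒ SkAkAkAkA ⇒ MkAkAkAkA ⇒ kkAkAkAkA ⇒ kkkkAkAkA ⇒ kkkkkkAkA ⇒ kkkkkkkkA ⇒ kkkkkkkkk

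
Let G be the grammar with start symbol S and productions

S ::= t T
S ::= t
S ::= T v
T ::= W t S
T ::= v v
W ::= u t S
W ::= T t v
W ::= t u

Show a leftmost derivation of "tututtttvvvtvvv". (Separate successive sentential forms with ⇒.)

S⇒tT⇒tWtS⇒tutStS⇒tutTvtS⇒tutWtSvtS⇒tututStSvtS⇒tututttSvtS⇒tututtttTvtS⇒tututtttvvvtS⇒tututtttvvvtTv⇒tututtttvvvtvvv

S ⇒ tT   [S ::= t T]
tT ⇒ tWtS   [T ::= W t S]
tWtS ⇒ tutStS   [W ::= u t S]
tutStS ⇒ tutTvtS   [S ::= T v]
tutTvtS ⇒ tutWtSvtS   [T ::= W t S]
tutWtSvtS ⇒ tututStSvtS   [W ::= u t S]
tututStSvtS ⇒ tututttSvtS   [S ::= t]
tututttSvtS ⇒ tututtttTvtS   [S ::= t T]
tututtttTvtS ⇒ tututtttvvvtS   [T ::= v v]
tututtttvvvtS ⇒ tututtttvvvtTv   [S ::= T v]
tututtttvvvtTv ⇒ tututtttvvvtvvv   [T ::= v v]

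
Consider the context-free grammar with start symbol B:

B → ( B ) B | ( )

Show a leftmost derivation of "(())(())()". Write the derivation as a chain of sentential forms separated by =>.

B => (B)B => (())B => (())(B)B => (())(())B => (())(())()

B => (B)B   [B → ( B ) B]
(B)B => (())B   [B → ( )]
(())B => (())(B)B   [B → ( B ) B]
(())(B)B => (())(())B   [B → ( )]
(())(())B => (())(())()   [B → ( )]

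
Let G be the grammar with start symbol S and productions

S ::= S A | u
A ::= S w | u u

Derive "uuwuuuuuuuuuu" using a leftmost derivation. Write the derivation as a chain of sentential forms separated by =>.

S => SA => SAA => SAAA => SAAAA => SAAAAA => SAAAAAA => uAAAAAA => uSwAAAAA => uuwAAAAA => uuwuuAAAA => uuwuuuuAAA => uuwuuuuuuAA => uuwuuuuuuuuA => uuwuuuuuuuuuu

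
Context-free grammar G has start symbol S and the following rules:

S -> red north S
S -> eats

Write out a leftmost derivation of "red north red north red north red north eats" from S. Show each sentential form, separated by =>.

S => red north S => red north red north S => red north red north red north S => red north red north red north red north S => red north red north red north red north eats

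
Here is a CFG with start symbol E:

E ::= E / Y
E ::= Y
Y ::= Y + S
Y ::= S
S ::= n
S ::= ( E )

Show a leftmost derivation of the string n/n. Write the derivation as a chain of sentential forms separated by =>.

E => E/Y => Y/Y => S/Y => n/Y => n/S => n/n

E => E/Y   [E ::= E / Y]
E/Y => Y/Y   [E ::= Y]
Y/Y => S/Y   [Y ::= S]
S/Y => n/Y   [S ::= n]
n/Y => n/S   [Y ::= S]
n/S => n/n   [S ::= n]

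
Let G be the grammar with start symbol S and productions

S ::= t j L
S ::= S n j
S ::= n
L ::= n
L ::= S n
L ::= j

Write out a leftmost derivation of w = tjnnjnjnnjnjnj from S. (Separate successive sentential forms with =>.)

S => Snj   [S ::= S n j]
Snj => Snjnj   [S ::= S n j]
Snjnj => Snjnjnj   [S ::= S n j]
Snjnjnj => tjLnjnjnj   [S ::= t j L]
tjLnjnjnj => tjSnnjnjnj   [L ::= S n]
tjSnnjnjnj => tjSnjnnjnjnj   [S ::= S n j]
tjSnjnnjnjnj => tjSnjnjnnjnjnj   [S ::= S n j]
tjSnjnjnnjnjnj => tjnnjnjnnjnjnj   [S ::= n]

S => Snj => Snjnj => Snjnjnj => tjLnjnjnj => tjSnnjnjnj => tjSnjnnjnjnj => tjSnjnjnnjnjnj => tjnnjnjnnjnjnj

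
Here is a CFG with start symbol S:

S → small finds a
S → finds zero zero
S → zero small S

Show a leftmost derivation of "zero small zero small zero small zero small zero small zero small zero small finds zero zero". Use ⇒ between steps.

S ⇒ zero small S   [S → zero small S]
zero small S ⇒ zero small zero small S   [S → zero small S]
zero small zero small S ⇒ zero small zero small zero small S   [S → zero small S]
zero small zero small zero small S ⇒ zero small zero small zero small zero small S   [S → zero small S]
zero small zero small zero small zero small S ⇒ zero small zero small zero small zero small zero small S   [S → zero small S]
zero small zero small zero small zero small zero small S ⇒ zero small zero small zero small zero small zero small zero small S   [S → zero small S]
zero small zero small zero small zero small zero small zero small S ⇒ zero small zero small zero small zero small zero small zero small zero small S   [S → zero small S]
zero small zero small zero small zero small zero small zero small zero small S ⇒ zero small zero small zero small zero small zero small zero small zero small finds zero zero   [S → finds zero zero]

S ⇒ zero small S ⇒ zero small zero small S ⇒ zero small zero small zero small S ⇒ zero small zero small zero small zero small S ⇒ zero small zero small zero small zero small zero small S ⇒ zero small zero small zero small zero small zero small zero small S ⇒ zero small zero small zero small zero small zero small zero small zero small S ⇒ zero small zero small zero small zero small zero small zero small zero small finds zero zero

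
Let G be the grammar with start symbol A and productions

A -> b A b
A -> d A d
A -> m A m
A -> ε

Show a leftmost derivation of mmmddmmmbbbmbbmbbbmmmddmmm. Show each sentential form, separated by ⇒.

A ⇒ mAm ⇒ mmAmm ⇒ mmmAmmm ⇒ mmmdAdmmm ⇒ mmmddAddmmm ⇒ mmmddmAmddmmm ⇒ mmmddmmAmmddmmm ⇒ mmmddmmmAmmmddmmm ⇒ mmmddmmmbAbmmmddmmm ⇒ mmmddmmmbbAbbmmmddmmm ⇒ mmmddmmmbbbAbbbmmmddmmm ⇒ mmmddmmmbbbmAmbbbmmmddmmm ⇒ mmmddmmmbbbmbAbmbbbmmmddmmm ⇒ mmmddmmmbbbmbbmbbbmmmddmmm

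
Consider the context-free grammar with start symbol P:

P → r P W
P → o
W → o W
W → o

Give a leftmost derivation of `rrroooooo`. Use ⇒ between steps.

P ⇒ rPW   [P → r P W]
rPW ⇒ rrPWW   [P → r P W]
rrPWW ⇒ rrrPWWW   [P → r P W]
rrrPWWW ⇒ rrroWWW   [P → o]
rrroWWW ⇒ rrrooWW   [W → o]
rrrooWW ⇒ rrroooWW   [W → o W]
rrroooWW ⇒ rrrooooW   [W → o]
rrrooooW ⇒ rrroooooW   [W → o W]
rrroooooW ⇒ rrroooooo   [W → o]

P ⇒ rPW ⇒ rrPWW ⇒ rrrPWWW ⇒ rrroWWW ⇒ rrrooWW ⇒ rrroooWW ⇒ rrrooooW ⇒ rrroooooW ⇒ rrroooooo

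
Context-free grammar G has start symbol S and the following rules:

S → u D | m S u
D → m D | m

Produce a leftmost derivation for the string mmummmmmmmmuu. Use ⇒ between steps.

S⇒mSu⇒mmSuu⇒mmuDuu⇒mmumDuu⇒mmummDuu⇒mmummmDuu⇒mmummmmDuu⇒mmummmmmDuu⇒mmummmmmmDuu⇒mmummmmmmmDuu⇒mmummmmmmmmuu

S ⇒ mSu   [S → m S u]
mSu ⇒ mmSuu   [S → m S u]
mmSuu ⇒ mmuDuu   [S → u D]
mmuDuu ⇒ mmumDuu   [D → m D]
mmumDuu ⇒ mmummDuu   [D → m D]
mmummDuu ⇒ mmummmDuu   [D → m D]
mmummmDuu ⇒ mmummmmDuu   [D → m D]
mmummmmDuu ⇒ mmummmmmDuu   [D → m D]
mmummmmmDuu ⇒ mmummmmmmDuu   [D → m D]
mmummmmmmDuu ⇒ mmummmmmmmDuu   [D → m D]
mmummmmmmmDuu ⇒ mmummmmmmmmuu   [D → m]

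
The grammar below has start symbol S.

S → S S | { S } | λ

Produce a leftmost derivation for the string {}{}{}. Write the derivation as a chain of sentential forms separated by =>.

S=>SS=>SSS=>SSSS=>{S}SSS=>{}SSS=>{}{S}SS=>{}{}SS=>{}{}{S}S=>{}{}{}S=>{}{}{}

S => SS   [S → S S]
SS => SSS   [S → S S]
SSS => SSSS   [S → S S]
SSSS => {S}SSS   [S → { S }]
{S}SSS => {}SSS   [S → λ]
{}SSS => {}{S}SS   [S → { S }]
{}{S}SS => {}{}SS   [S → λ]
{}{}SS => {}{}{S}S   [S → { S }]
{}{}{S}S => {}{}{}S   [S → λ]
{}{}{}S => {}{}{}   [S → λ]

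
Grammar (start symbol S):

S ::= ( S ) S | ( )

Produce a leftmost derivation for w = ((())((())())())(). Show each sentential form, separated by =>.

S => (S)S => ((S)S)S => ((())S)S => ((())(S)S)S => ((())((S)S)S)S => ((())((())S)S)S => ((())((())())S)S => ((())((())())())S => ((())((())())())()

S => (S)S   [S ::= ( S ) S]
(S)S => ((S)S)S   [S ::= ( S ) S]
((S)S)S => ((())S)S   [S ::= ( )]
((())S)S => ((())(S)S)S   [S ::= ( S ) S]
((())(S)S)S => ((())((S)S)S)S   [S ::= ( S ) S]
((())((S)S)S)S => ((())((())S)S)S   [S ::= ( )]
((())((())S)S)S => ((())((())())S)S   [S ::= ( )]
((())((())())S)S => ((())((())())())S   [S ::= ( )]
((())((())())())S => ((())((())())())()   [S ::= ( )]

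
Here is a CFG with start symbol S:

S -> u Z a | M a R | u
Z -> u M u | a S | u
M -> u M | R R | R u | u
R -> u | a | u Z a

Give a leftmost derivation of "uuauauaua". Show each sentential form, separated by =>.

S => uZa   [S -> u Z a]
uZa => uuMua   [Z -> u M u]
uuMua => uuRRua   [M -> R R]
uuRRua => uuaRua   [R -> a]
uuaRua => uuauZaua   [R -> u Z a]
uuauZaua => uuauaSaua   [Z -> a S]
uuauaSaua => uuauauaua   [S -> u]

S => uZa => uuMua => uuRRua => uuaRua => uuauZaua => uuauaSaua => uuauauaua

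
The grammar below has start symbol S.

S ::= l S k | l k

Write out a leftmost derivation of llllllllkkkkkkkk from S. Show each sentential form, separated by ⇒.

S ⇒ lSk ⇒ llSkk ⇒ lllSkkk ⇒ llllSkkkk ⇒ lllllSkkkkk ⇒ llllllSkkkkkk ⇒ lllllllSkkkkkkk ⇒ llllllllkkkkkkkk

S ⇒ lSk   [S ::= l S k]
lSk ⇒ llSkk   [S ::= l S k]
llSkk ⇒ lllSkkk   [S ::= l S k]
lllSkkk ⇒ llllSkkkk   [S ::= l S k]
llllSkkkk ⇒ lllllSkkkkk   [S ::= l S k]
lllllSkkkkk ⇒ llllllSkkkkkk   [S ::= l S k]
llllllSkkkkkk ⇒ lllllllSkkkkkkk   [S ::= l S k]
lllllllSkkkkkkk ⇒ llllllllkkkkkkkk   [S ::= l k]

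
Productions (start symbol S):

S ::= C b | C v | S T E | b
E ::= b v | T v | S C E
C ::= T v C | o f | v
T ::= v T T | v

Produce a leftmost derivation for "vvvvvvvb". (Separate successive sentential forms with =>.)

S=>Cb=>TvCb=>vvCb=>vvTvCb=>vvvvCb=>vvvvTvCb=>vvvvvvCb=>vvvvvvvb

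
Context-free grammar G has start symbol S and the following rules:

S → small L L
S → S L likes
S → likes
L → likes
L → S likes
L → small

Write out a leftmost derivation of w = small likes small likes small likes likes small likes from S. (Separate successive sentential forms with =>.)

S => small L L   [S → small L L]
small L L => small likes L   [L → likes]
small likes L => small likes S likes   [L → S likes]
small likes S likes => small likes small L L likes   [S → small L L]
small likes small L L likes => small likes small S likes L likes   [L → S likes]
small likes small S likes L likes => small likes small S L likes likes L likes   [S → S L likes]
small likes small S L likes likes L likes => small likes small likes L likes likes L likes   [S → likes]
small likes small likes L likes likes L likes => small likes small likes small likes likes L likes   [L → small]
small likes small likes small likes likes L likes => small likes small likes small likes likes small likes   [L → small]

S => small L L => small likes L => small likes S likes => small likes small L L likes => small likes small S likes L likes => small likes small S L likes likes L likes => small likes small likes L likes likes L likes => small likes small likes small likes likes L likes => small likes small likes small likes likes small likes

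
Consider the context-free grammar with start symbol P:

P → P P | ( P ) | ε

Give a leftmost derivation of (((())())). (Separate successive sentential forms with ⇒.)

P ⇒ (P) ⇒ (PP) ⇒ ((P)P) ⇒ ((PP)P) ⇒ (((P)P)P) ⇒ ((((P))P)P) ⇒ (((())P)P) ⇒ (((())(P))P) ⇒ (((())())P) ⇒ (((())()))

P ⇒ (P)   [P → ( P )]
(P) ⇒ (PP)   [P → P P]
(PP) ⇒ ((P)P)   [P → ( P )]
((P)P) ⇒ ((PP)P)   [P → P P]
((PP)P) ⇒ (((P)P)P)   [P → ( P )]
(((P)P)P) ⇒ ((((P))P)P)   [P → ( P )]
((((P))P)P) ⇒ (((())P)P)   [P → ε]
(((())P)P) ⇒ (((())(P))P)   [P → ( P )]
(((())(P))P) ⇒ (((())())P)   [P → ε]
(((())())P) ⇒ (((())()))   [P → ε]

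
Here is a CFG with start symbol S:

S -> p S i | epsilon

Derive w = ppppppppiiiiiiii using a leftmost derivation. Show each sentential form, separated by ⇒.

S ⇒ pSi   [S -> p S i]
pSi ⇒ ppSii   [S -> p S i]
ppSii ⇒ pppSiii   [S -> p S i]
pppSiii ⇒ ppppSiiii   [S -> p S i]
ppppSiiii ⇒ pppppSiiiii   [S -> p S i]
pppppSiiiii ⇒ ppppppSiiiiii   [S -> p S i]
ppppppSiiiiii ⇒ pppppppSiiiiiii   [S -> p S i]
pppppppSiiiiiii ⇒ ppppppppSiiiiiiii   [S -> p S i]
ppppppppSiiiiiiii ⇒ ppppppppiiiiiiii   [S -> epsilon]

S⇒pSi⇒ppSii⇒pppSiii⇒ppppSiiii⇒pppppSiiiii⇒ppppppSiiiiii⇒pppppppSiiiiiii⇒ppppppppSiiiiiiii⇒ppppppppiiiiiiii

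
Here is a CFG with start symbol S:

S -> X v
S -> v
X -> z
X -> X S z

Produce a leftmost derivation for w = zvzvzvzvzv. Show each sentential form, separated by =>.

S => Xv => XSzv => XSzSzv => XSzSzSzv => XSzSzSzSzv => zSzSzSzSzv => zvzSzSzSzv => zvzvzSzSzv => zvzvzvzSzv => zvzvzvzvzv

S => Xv   [S -> X v]
Xv => XSzv   [X -> X S z]
XSzv => XSzSzv   [X -> X S z]
XSzSzv => XSzSzSzv   [X -> X S z]
XSzSzSzv => XSzSzSzSzv   [X -> X S z]
XSzSzSzSzv => zSzSzSzSzv   [X -> z]
zSzSzSzSzv => zvzSzSzSzv   [S -> v]
zvzSzSzSzv => zvzvzSzSzv   [S -> v]
zvzvzSzSzv => zvzvzvzSzv   [S -> v]
zvzvzvzSzv => zvzvzvzvzv   [S -> v]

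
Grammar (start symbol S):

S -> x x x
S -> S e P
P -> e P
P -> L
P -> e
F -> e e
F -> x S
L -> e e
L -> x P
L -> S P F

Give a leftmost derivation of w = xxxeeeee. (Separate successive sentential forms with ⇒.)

S ⇒ SeP   [S -> S e P]
SeP ⇒ SePeP   [S -> S e P]
SePeP ⇒ xxxePeP   [S -> x x x]
xxxePeP ⇒ xxxeeeP   [P -> e]
xxxeeeP ⇒ xxxeeeL   [P -> L]
xxxeeeL ⇒ xxxeeeee   [L -> e e]

S ⇒ SeP ⇒ SePeP ⇒ xxxePeP ⇒ xxxeeeP ⇒ xxxeeeL ⇒ xxxeeeee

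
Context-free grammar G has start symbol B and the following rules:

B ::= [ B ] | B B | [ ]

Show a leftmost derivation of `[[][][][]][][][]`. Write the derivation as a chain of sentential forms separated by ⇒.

B ⇒ BB   [B ::= B B]
BB ⇒ BBB   [B ::= B B]
BBB ⇒ BBBB   [B ::= B B]
BBBB ⇒ [B]BBB   [B ::= [ B ]]
[B]BBB ⇒ [BB]BBB   [B ::= B B]
[BB]BBB ⇒ [BBB]BBB   [B ::= B B]
[BBB]BBB ⇒ [BBBB]BBB   [B ::= B B]
[BBBB]BBB ⇒ [[]BBB]BBB   [B ::= [ ]]
[[]BBB]BBB ⇒ [[][]BB]BBB   [B ::= [ ]]
[[][]BB]BBB ⇒ [[][][]B]BBB   [B ::= [ ]]
[[][][]B]BBB ⇒ [[][][][]]BBB   [B ::= [ ]]
[[][][][]]BBB ⇒ [[][][][]][]BB   [B ::= [ ]]
[[][][][]][]BB ⇒ [[][][][]][][]B   [B ::= [ ]]
[[][][][]][][]B ⇒ [[][][][]][][][]   [B ::= [ ]]

B⇒BB⇒BBB⇒BBBB⇒[B]BBB⇒[BB]BBB⇒[BBB]BBB⇒[BBBB]BBB⇒[[]BBB]BBB⇒[[][]BB]BBB⇒[[][][]B]BBB⇒[[][][][]]BBB⇒[[][][][]][]BB⇒[[][][][]][][]B⇒[[][][][]][][][]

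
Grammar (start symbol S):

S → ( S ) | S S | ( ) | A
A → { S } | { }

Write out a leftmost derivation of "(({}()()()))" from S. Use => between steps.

S => (S)   [S → ( S )]
(S) => ((S))   [S → ( S )]
((S)) => ((SS))   [S → S S]
((SS)) => ((SSS))   [S → S S]
((SSS)) => ((ASS))   [S → A]
((ASS)) => (({}SS))   [A → { }]
(({}SS)) => (({}SSS))   [S → S S]
(({}SSS)) => (({}()SS))   [S → ( )]
(({}()SS)) => (({}()()S))   [S → ( )]
(({}()()S)) => (({}()()()))   [S → ( )]

S=>(S)=>((S))=>((SS))=>((SSS))=>((ASS))=>(({}SS))=>(({}SSS))=>(({}()SS))=>(({}()()S))=>(({}()()()))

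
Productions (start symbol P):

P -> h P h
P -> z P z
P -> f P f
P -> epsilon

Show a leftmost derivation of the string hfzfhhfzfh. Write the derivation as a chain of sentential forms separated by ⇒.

P⇒hPh⇒hfPfh⇒hfzPzfh⇒hfzfPfzfh⇒hfzfhPhfzfh⇒hfzfhhfzfh

P ⇒ hPh   [P -> h P h]
hPh ⇒ hfPfh   [P -> f P f]
hfPfh ⇒ hfzPzfh   [P -> z P z]
hfzPzfh ⇒ hfzfPfzfh   [P -> f P f]
hfzfPfzfh ⇒ hfzfhPhfzfh   [P -> h P h]
hfzfhPhfzfh ⇒ hfzfhhfzfh   [P -> epsilon]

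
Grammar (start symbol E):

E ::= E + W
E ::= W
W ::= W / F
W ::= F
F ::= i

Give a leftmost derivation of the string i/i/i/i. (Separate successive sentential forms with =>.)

E => W => W/F => W/F/F => W/F/F/F => F/F/F/F => i/F/F/F => i/i/F/F => i/i/i/F => i/i/i/i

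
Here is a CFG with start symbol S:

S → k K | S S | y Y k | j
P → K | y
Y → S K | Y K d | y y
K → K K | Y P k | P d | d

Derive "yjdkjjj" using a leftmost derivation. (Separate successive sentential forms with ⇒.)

S ⇒ SS ⇒ SSS ⇒ SSSS ⇒ yYkSSS ⇒ ySKkSSS ⇒ yjKkSSS ⇒ yjdkSSS ⇒ yjdkjSS ⇒ yjdkjjS ⇒ yjdkjjj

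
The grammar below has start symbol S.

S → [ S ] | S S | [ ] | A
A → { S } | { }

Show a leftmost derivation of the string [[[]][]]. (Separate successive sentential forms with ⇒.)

S ⇒ [S]   [S → [ S ]]
[S] ⇒ [SS]   [S → S S]
[SS] ⇒ [[S]S]   [S → [ S ]]
[[S]S] ⇒ [[[]]S]   [S → [ ]]
[[[]]S] ⇒ [[[]][]]   [S → [ ]]

S ⇒ [S] ⇒ [SS] ⇒ [[S]S] ⇒ [[[]]S] ⇒ [[[]][]]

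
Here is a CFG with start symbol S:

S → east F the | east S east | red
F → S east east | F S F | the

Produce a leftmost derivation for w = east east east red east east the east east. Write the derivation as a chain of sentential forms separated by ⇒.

S ⇒ east S east   [S → east S east]
east S east ⇒ east east S east east   [S → east S east]
east east S east east ⇒ east east east F the east east   [S → east F the]
east east east F the east east ⇒ east east east S east east the east east   [F → S east east]
east east east S east east the east east ⇒ east east east red east east the east east   [S → red]

S ⇒ east S east ⇒ east east S east east ⇒ east east east F the east east ⇒ east east east S east east the east east ⇒ east east east red east east the east east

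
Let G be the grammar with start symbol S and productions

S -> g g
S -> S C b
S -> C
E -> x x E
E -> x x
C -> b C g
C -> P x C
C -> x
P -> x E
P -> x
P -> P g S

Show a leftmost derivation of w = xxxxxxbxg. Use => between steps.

S => C => PxC => xExC => xxxxC => xxxxPxC => xxxxxxC => xxxxxxbCg => xxxxxxbxg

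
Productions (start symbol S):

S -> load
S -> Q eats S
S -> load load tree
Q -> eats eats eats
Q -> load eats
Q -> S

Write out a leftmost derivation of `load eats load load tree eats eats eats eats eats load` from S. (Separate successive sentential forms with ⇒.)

S ⇒ Q eats S   [S -> Q eats S]
Q eats S ⇒ S eats S   [Q -> S]
S eats S ⇒ load eats S   [S -> load]
load eats S ⇒ load eats Q eats S   [S -> Q eats S]
load eats Q eats S ⇒ load eats S eats S   [Q -> S]
load eats S eats S ⇒ load eats load load tree eats S   [S -> load load tree]
load eats load load tree eats S ⇒ load eats load load tree eats Q eats S   [S -> Q eats S]
load eats load load tree eats Q eats S ⇒ load eats load load tree eats eats eats eats eats S   [Q -> eats eats eats]
load eats load load tree eats eats eats eats eats S ⇒ load eats load load tree eats eats eats eats eats load   [S -> load]

S ⇒ Q eats S ⇒ S eats S ⇒ load eats S ⇒ load eats Q eats S ⇒ load eats S eats S ⇒ load eats load load tree eats S ⇒ load eats load load tree eats Q eats S ⇒ load eats load load tree eats eats eats eats eats S ⇒ load eats load load tree eats eats eats eats eats load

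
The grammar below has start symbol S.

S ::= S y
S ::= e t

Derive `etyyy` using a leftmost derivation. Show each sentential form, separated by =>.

S => Sy => Syy => Syyy => etyyy

S => Sy   [S ::= S y]
Sy => Syy   [S ::= S y]
Syy => Syyy   [S ::= S y]
Syyy => etyyy   [S ::= e t]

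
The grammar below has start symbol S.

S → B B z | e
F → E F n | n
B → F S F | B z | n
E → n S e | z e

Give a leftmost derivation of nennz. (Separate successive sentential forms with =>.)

S=>BBz=>FSFBz=>nSFBz=>neFBz=>nenBz=>nennz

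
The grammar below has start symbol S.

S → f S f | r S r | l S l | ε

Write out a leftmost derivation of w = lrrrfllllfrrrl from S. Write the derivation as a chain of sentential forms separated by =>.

S => lSl   [S → l S l]
lSl => lrSrl   [S → r S r]
lrSrl => lrrSrrl   [S → r S r]
lrrSrrl => lrrrSrrrl   [S → r S r]
lrrrSrrrl => lrrrfSfrrrl   [S → f S f]
lrrrfSfrrrl => lrrrflSlfrrrl   [S → l S l]
lrrrflSlfrrrl => lrrrfllSllfrrrl   [S → l S l]
lrrrfllSllfrrrl => lrrrfllllfrrrl   [S → ε]

S=>lSl=>lrSrl=>lrrSrrl=>lrrrSrrrl=>lrrrfSfrrrl=>lrrrflSlfrrrl=>lrrrfllSllfrrrl=>lrrrfllllfrrrl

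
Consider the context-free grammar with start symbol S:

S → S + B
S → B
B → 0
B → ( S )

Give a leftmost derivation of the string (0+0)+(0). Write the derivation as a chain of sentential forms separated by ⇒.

S ⇒ S+B   [S → S + B]
S+B ⇒ B+B   [S → B]
B+B ⇒ (S)+B   [B → ( S )]
(S)+B ⇒ (S+B)+B   [S → S + B]
(S+B)+B ⇒ (B+B)+B   [S → B]
(B+B)+B ⇒ (0+B)+B   [B → 0]
(0+B)+B ⇒ (0+0)+B   [B → 0]
(0+0)+B ⇒ (0+0)+(S)   [B → ( S )]
(0+0)+(S) ⇒ (0+0)+(B)   [S → B]
(0+0)+(B) ⇒ (0+0)+(0)   [B → 0]

S ⇒ S+B ⇒ B+B ⇒ (S)+B ⇒ (S+B)+B ⇒ (B+B)+B ⇒ (0+B)+B ⇒ (0+0)+B ⇒ (0+0)+(S) ⇒ (0+0)+(B) ⇒ (0+0)+(0)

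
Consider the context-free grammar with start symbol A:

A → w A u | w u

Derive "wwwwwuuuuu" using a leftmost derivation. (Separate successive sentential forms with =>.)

A => wAu => wwAuu => wwwAuuu => wwwwAuuuu => wwwwwuuuuu

A => wAu   [A → w A u]
wAu => wwAuu   [A → w A u]
wwAuu => wwwAuuu   [A → w A u]
wwwAuuu => wwwwAuuuu   [A → w A u]
wwwwAuuuu => wwwwwuuuuu   [A → w u]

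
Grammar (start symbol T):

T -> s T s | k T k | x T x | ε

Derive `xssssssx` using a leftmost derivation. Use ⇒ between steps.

T ⇒ xTx   [T -> x T x]
xTx ⇒ xsTsx   [T -> s T s]
xsTsx ⇒ xssTssx   [T -> s T s]
xssTssx ⇒ xsssTsssx   [T -> s T s]
xsssTsssx ⇒ xssssssx   [T -> ε]

T⇒xTx⇒xsTsx⇒xssTssx⇒xsssTsssx⇒xssssssx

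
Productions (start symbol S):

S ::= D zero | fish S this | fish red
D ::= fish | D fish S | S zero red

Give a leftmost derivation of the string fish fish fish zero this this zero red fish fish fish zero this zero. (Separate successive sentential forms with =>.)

S => D zero => D fish S zero => S zero red fish S zero => fish S this zero red fish S zero => fish fish S this this zero red fish S zero => fish fish D zero this this zero red fish S zero => fish fish fish zero this this zero red fish S zero => fish fish fish zero this this zero red fish fish S this zero => fish fish fish zero this this zero red fish fish D zero this zero => fish fish fish zero this this zero red fish fish fish zero this zero

S => D zero   [S ::= D zero]
D zero => D fish S zero   [D ::= D fish S]
D fish S zero => S zero red fish S zero   [D ::= S zero red]
S zero red fish S zero => fish S this zero red fish S zero   [S ::= fish S this]
fish S this zero red fish S zero => fish fish S this this zero red fish S zero   [S ::= fish S this]
fish fish S this this zero red fish S zero => fish fish D zero this this zero red fish S zero   [S ::= D zero]
fish fish D zero this this zero red fish S zero => fish fish fish zero this this zero red fish S zero   [D ::= fish]
fish fish fish zero this this zero red fish S zero => fish fish fish zero this this zero red fish fish S this zero   [S ::= fish S this]
fish fish fish zero this this zero red fish fish S this zero => fish fish fish zero this this zero red fish fish D zero this zero   [S ::= D zero]
fish fish fish zero this this zero red fish fish D zero this zero => fish fish fish zero this this zero red fish fish fish zero this zero   [D ::= fish]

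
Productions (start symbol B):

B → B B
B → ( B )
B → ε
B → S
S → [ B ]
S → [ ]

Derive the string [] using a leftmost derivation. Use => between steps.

B => BB => BBB => SBB => []BB => []B => []

B => BB   [B → B B]
BB => BBB   [B → B B]
BBB => SBB   [B → S]
SBB => []BB   [S → [ ]]
[]BB => []B   [B → ε]
[]B => []   [B → ε]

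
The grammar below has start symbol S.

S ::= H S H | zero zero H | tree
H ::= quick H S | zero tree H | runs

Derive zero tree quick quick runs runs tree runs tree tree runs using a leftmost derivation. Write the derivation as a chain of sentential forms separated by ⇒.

S ⇒ H S H ⇒ zero tree H S H ⇒ zero tree quick H S S H ⇒ zero tree quick quick H S S S H ⇒ zero tree quick quick runs S S S H ⇒ zero tree quick quick runs H S H S S H ⇒ zero tree quick quick runs runs S H S S H ⇒ zero tree quick quick runs runs tree H S S H ⇒ zero tree quick quick runs runs tree runs S S H ⇒ zero tree quick quick runs runs tree runs tree S H ⇒ zero tree quick quick runs runs tree runs tree tree H ⇒ zero tree quick quick runs runs tree runs tree tree runs

S ⇒ H S H   [S ::= H S H]
H S H ⇒ zero tree H S H   [H ::= zero tree H]
zero tree H S H ⇒ zero tree quick H S S H   [H ::= quick H S]
zero tree quick H S S H ⇒ zero tree quick quick H S S S H   [H ::= quick H S]
zero tree quick quick H S S S H ⇒ zero tree quick quick runs S S S H   [H ::= runs]
zero tree quick quick runs S S S H ⇒ zero tree quick quick runs H S H S S H   [S ::= H S H]
zero tree quick quick runs H S H S S H ⇒ zero tree quick quick runs runs S H S S H   [H ::= runs]
zero tree quick quick runs runs S H S S H ⇒ zero tree quick quick runs runs tree H S S H   [S ::= tree]
zero tree quick quick runs runs tree H S S H ⇒ zero tree quick quick runs runs tree runs S S H   [H ::= runs]
zero tree quick quick runs runs tree runs S S H ⇒ zero tree quick quick runs runs tree runs tree S H   [S ::= tree]
zero tree quick quick runs runs tree runs tree S H ⇒ zero tree quick quick runs runs tree runs tree tree H   [S ::= tree]
zero tree quick quick runs runs tree runs tree tree H ⇒ zero tree quick quick runs runs tree runs tree tree runs   [H ::= runs]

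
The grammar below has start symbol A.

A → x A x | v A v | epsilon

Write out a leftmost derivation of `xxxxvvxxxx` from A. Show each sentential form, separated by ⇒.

A ⇒ xAx   [A → x A x]
xAx ⇒ xxAxx   [A → x A x]
xxAxx ⇒ xxxAxxx   [A → x A x]
xxxAxxx ⇒ xxxxAxxxx   [A → x A x]
xxxxAxxxx ⇒ xxxxvAvxxxx   [A → v A v]
xxxxvAvxxxx ⇒ xxxxvvxxxx   [A → epsilon]

A ⇒ xAx ⇒ xxAxx ⇒ xxxAxxx ⇒ xxxxAxxxx ⇒ xxxxvAvxxxx ⇒ xxxxvvxxxx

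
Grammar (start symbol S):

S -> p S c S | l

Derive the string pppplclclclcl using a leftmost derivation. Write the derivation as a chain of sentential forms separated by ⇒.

S ⇒ pScS   [S -> p S c S]
pScS ⇒ ppScScS   [S -> p S c S]
ppScScS ⇒ pppScScScS   [S -> p S c S]
pppScScScS ⇒ ppppScScScScS   [S -> p S c S]
ppppScScScScS ⇒ pppplcScScScS   [S -> l]
pppplcScScScS ⇒ pppplclcScScS   [S -> l]
pppplclcScScS ⇒ pppplclclcScS   [S -> l]
pppplclclcScS ⇒ pppplclclclcS   [S -> l]
pppplclclclcS ⇒ pppplclclclcl   [S -> l]

S⇒pScS⇒ppScScS⇒pppScScScS⇒ppppScScScScS⇒pppplcScScScS⇒pppplclcScScS⇒pppplclclcScS⇒pppplclclclcS⇒pppplclclclcl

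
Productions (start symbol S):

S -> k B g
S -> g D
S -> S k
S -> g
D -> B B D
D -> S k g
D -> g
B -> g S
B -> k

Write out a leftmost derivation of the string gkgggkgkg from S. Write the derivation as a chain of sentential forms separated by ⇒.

S ⇒ gD ⇒ gBBD ⇒ gkBD ⇒ gkgSD ⇒ gkgSkD ⇒ gkggDkD ⇒ gkggSkgkD ⇒ gkgggkgkD ⇒ gkgggkgkg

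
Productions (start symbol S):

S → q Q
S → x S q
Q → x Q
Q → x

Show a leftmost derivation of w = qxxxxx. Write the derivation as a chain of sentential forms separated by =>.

S=>qQ=>qxQ=>qxxQ=>qxxxQ=>qxxxxQ=>qxxxxx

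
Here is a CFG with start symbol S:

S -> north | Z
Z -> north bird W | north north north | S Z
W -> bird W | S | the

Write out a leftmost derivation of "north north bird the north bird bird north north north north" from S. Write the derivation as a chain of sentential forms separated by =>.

S => Z => S Z => Z Z => S Z Z => Z Z Z => S Z Z Z => north Z Z Z => north north bird W Z Z => north north bird the Z Z => north north bird the north bird W Z => north north bird the north bird bird W Z => north north bird the north bird bird S Z => north north bird the north bird bird north Z => north north bird the north bird bird north north north north

S => Z   [S -> Z]
Z => S Z   [Z -> S Z]
S Z => Z Z   [S -> Z]
Z Z => S Z Z   [Z -> S Z]
S Z Z => Z Z Z   [S -> Z]
Z Z Z => S Z Z Z   [Z -> S Z]
S Z Z Z => north Z Z Z   [S -> north]
north Z Z Z => north north bird W Z Z   [Z -> north bird W]
north north bird W Z Z => north north bird the Z Z   [W -> the]
north north bird the Z Z => north north bird the north bird W Z   [Z -> north bird W]
north north bird the north bird W Z => north north bird the north bird bird W Z   [W -> bird W]
north north bird the north bird bird W Z => north north bird the north bird bird S Z   [W -> S]
north north bird the north bird bird S Z => north north bird the north bird bird north Z   [S -> north]
north north bird the north bird bird north Z => north north bird the north bird bird north north north north   [Z -> north north north]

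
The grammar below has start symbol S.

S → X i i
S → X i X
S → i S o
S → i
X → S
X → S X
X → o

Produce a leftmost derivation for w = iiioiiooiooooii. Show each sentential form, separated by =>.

S => Xii => Sii => iSoii => iiSooii => iiiSoooii => iiiXiXoooii => iiiSXiXoooii => iiiXiXXiXoooii => iiioiXXiXoooii => iiioiSXXiXoooii => iiioiiXXiXoooii => iiioiioXiXoooii => iiioiiooiXoooii => iiioiiooiooooii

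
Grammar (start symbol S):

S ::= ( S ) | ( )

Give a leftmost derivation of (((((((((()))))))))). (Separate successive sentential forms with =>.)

S=>(S)=>((S))=>(((S)))=>((((S))))=>(((((S)))))=>((((((S))))))=>(((((((S)))))))=>((((((((S))))))))=>(((((((((S)))))))))=>(((((((((())))))))))

S => (S)   [S ::= ( S )]
(S) => ((S))   [S ::= ( S )]
((S)) => (((S)))   [S ::= ( S )]
(((S))) => ((((S))))   [S ::= ( S )]
((((S)))) => (((((S)))))   [S ::= ( S )]
(((((S))))) => ((((((S))))))   [S ::= ( S )]
((((((S)))))) => (((((((S)))))))   [S ::= ( S )]
(((((((S))))))) => ((((((((S))))))))   [S ::= ( S )]
((((((((S)))))))) => (((((((((S)))))))))   [S ::= ( S )]
(((((((((S))))))))) => (((((((((())))))))))   [S ::= ( )]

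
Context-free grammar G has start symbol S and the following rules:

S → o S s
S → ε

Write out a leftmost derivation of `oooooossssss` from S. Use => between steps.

S=>oSs=>ooSss=>oooSsss=>ooooSssss=>oooooSsssss=>ooooooSssssss=>oooooossssss

S => oSs   [S → o S s]
oSs => ooSss   [S → o S s]
ooSss => oooSsss   [S → o S s]
oooSsss => ooooSssss   [S → o S s]
ooooSssss => oooooSsssss   [S → o S s]
oooooSsssss => ooooooSssssss   [S → o S s]
ooooooSssssss => oooooossssss   [S → ε]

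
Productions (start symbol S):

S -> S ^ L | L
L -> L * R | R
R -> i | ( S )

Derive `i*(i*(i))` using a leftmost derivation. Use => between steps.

S => L   [S -> L]
L => L*R   [L -> L * R]
L*R => R*R   [L -> R]
R*R => i*R   [R -> i]
i*R => i*(S)   [R -> ( S )]
i*(S) => i*(L)   [S -> L]
i*(L) => i*(L*R)   [L -> L * R]
i*(L*R) => i*(R*R)   [L -> R]
i*(R*R) => i*(i*R)   [R -> i]
i*(i*R) => i*(i*(S))   [R -> ( S )]
i*(i*(S)) => i*(i*(L))   [S -> L]
i*(i*(L)) => i*(i*(R))   [L -> R]
i*(i*(R)) => i*(i*(i))   [R -> i]

S => L => L*R => R*R => i*R => i*(S) => i*(L) => i*(L*R) => i*(R*R) => i*(i*R) => i*(i*(S)) => i*(i*(L)) => i*(i*(R)) => i*(i*(i))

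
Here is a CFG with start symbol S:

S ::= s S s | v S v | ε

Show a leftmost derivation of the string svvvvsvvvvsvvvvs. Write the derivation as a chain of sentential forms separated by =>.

S => sSs   [S ::= s S s]
sSs => svSvs   [S ::= v S v]
svSvs => svvSvvs   [S ::= v S v]
svvSvvs => svvvSvvvs   [S ::= v S v]
svvvSvvvs => svvvvSvvvvs   [S ::= v S v]
svvvvSvvvvs => svvvvsSsvvvvs   [S ::= s S s]
svvvvsSsvvvvs => svvvvsvSvsvvvvs   [S ::= v S v]
svvvvsvSvsvvvvs => svvvvsvvSvvsvvvvs   [S ::= v S v]
svvvvsvvSvvsvvvvs => svvvvsvvvvsvvvvs   [S ::= ε]

S=>sSs=>svSvs=>svvSvvs=>svvvSvvvs=>svvvvSvvvvs=>svvvvsSsvvvvs=>svvvvsvSvsvvvvs=>svvvvsvvSvvsvvvvs=>svvvvsvvvvsvvvvs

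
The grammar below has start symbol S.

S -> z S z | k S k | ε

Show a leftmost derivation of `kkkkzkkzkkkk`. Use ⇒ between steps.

S ⇒ kSk ⇒ kkSkk ⇒ kkkSkkk ⇒ kkkkSkkkk ⇒ kkkkzSzkkkk ⇒ kkkkzkSkzkkkk ⇒ kkkkzkkzkkkk

S ⇒ kSk   [S -> k S k]
kSk ⇒ kkSkk   [S -> k S k]
kkSkk ⇒ kkkSkkk   [S -> k S k]
kkkSkkk ⇒ kkkkSkkkk   [S -> k S k]
kkkkSkkkk ⇒ kkkkzSzkkkk   [S -> z S z]
kkkkzSzkkkk ⇒ kkkkzkSkzkkkk   [S -> k S k]
kkkkzkSkzkkkk ⇒ kkkkzkkzkkkk   [S -> ε]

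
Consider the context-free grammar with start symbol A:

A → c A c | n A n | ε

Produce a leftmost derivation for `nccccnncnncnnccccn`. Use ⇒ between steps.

A⇒nAn⇒ncAcn⇒nccAccn⇒ncccAcccn⇒nccccAccccn⇒nccccnAnccccn⇒nccccnnAnnccccn⇒nccccnncAcnnccccn⇒nccccnncnAncnnccccn⇒nccccnncnncnnccccn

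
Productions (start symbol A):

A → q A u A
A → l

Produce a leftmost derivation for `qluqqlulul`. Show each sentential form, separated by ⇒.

A⇒qAuA⇒qluA⇒qluqAuA⇒qluqqAuAuA⇒qluqqluAuA⇒qluqqluluA⇒qluqqlulul

A ⇒ qAuA   [A → q A u A]
qAuA ⇒ qluA   [A → l]
qluA ⇒ qluqAuA   [A → q A u A]
qluqAuA ⇒ qluqqAuAuA   [A → q A u A]
qluqqAuAuA ⇒ qluqqluAuA   [A → l]
qluqqluAuA ⇒ qluqqluluA   [A → l]
qluqqluluA ⇒ qluqqlulul   [A → l]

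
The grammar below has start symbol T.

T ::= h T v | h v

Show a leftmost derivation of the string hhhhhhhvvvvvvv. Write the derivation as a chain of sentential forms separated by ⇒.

T ⇒ hTv ⇒ hhTvv ⇒ hhhTvvv ⇒ hhhhTvvvv ⇒ hhhhhTvvvvv ⇒ hhhhhhTvvvvvv ⇒ hhhhhhhvvvvvvv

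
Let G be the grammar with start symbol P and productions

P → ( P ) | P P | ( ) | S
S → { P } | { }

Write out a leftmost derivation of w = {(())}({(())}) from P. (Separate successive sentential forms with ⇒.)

P ⇒ PP ⇒ SP ⇒ {P}P ⇒ {(P)}P ⇒ {(())}P ⇒ {(())}(P) ⇒ {(())}(S) ⇒ {(())}({P}) ⇒ {(())}({(P)}) ⇒ {(())}({(())})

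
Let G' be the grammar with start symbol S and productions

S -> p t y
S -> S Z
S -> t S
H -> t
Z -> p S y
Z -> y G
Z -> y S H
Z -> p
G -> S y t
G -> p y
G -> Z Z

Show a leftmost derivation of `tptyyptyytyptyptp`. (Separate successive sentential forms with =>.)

S => SZ => SZZ => SZZZ => tSZZZ => tptyZZZ => tptyyGZZ => tptyySytZZ => tptyyptyytZZ => tptyyptyytySHZ => tptyyptyytySZHZ => tptyyptyytyptyZHZ => tptyyptyytyptypHZ => tptyyptyytyptyptZ => tptyyptyytyptyptp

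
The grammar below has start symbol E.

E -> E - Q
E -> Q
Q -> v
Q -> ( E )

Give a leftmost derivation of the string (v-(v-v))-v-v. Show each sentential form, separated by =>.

E => E-Q   [E -> E - Q]
E-Q => E-Q-Q   [E -> E - Q]
E-Q-Q => Q-Q-Q   [E -> Q]
Q-Q-Q => (E)-Q-Q   [Q -> ( E )]
(E)-Q-Q => (E-Q)-Q-Q   [E -> E - Q]
(E-Q)-Q-Q => (Q-Q)-Q-Q   [E -> Q]
(Q-Q)-Q-Q => (v-Q)-Q-Q   [Q -> v]
(v-Q)-Q-Q => (v-(E))-Q-Q   [Q -> ( E )]
(v-(E))-Q-Q => (v-(E-Q))-Q-Q   [E -> E - Q]
(v-(E-Q))-Q-Q => (v-(Q-Q))-Q-Q   [E -> Q]
(v-(Q-Q))-Q-Q => (v-(v-Q))-Q-Q   [Q -> v]
(v-(v-Q))-Q-Q => (v-(v-v))-Q-Q   [Q -> v]
(v-(v-v))-Q-Q => (v-(v-v))-v-Q   [Q -> v]
(v-(v-v))-v-Q => (v-(v-v))-v-v   [Q -> v]

E => E-Q => E-Q-Q => Q-Q-Q => (E)-Q-Q => (E-Q)-Q-Q => (Q-Q)-Q-Q => (v-Q)-Q-Q => (v-(E))-Q-Q => (v-(E-Q))-Q-Q => (v-(Q-Q))-Q-Q => (v-(v-Q))-Q-Q => (v-(v-v))-Q-Q => (v-(v-v))-v-Q => (v-(v-v))-v-v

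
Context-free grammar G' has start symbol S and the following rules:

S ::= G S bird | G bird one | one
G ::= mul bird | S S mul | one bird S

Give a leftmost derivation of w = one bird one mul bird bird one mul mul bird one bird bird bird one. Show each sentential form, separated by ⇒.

S ⇒ G bird one ⇒ one bird S bird one ⇒ one bird G S bird bird one ⇒ one bird S S mul S bird bird one ⇒ one bird one S mul S bird bird one ⇒ one bird one G bird one mul S bird bird one ⇒ one bird one mul bird bird one mul S bird bird one ⇒ one bird one mul bird bird one mul G S bird bird bird one ⇒ one bird one mul bird bird one mul mul bird S bird bird bird one ⇒ one bird one mul bird bird one mul mul bird one bird bird bird one

S ⇒ G bird one   [S ::= G bird one]
G bird one ⇒ one bird S bird one   [G ::= one bird S]
one bird S bird one ⇒ one bird G S bird bird one   [S ::= G S bird]
one bird G S bird bird one ⇒ one bird S S mul S bird bird one   [G ::= S S mul]
one bird S S mul S bird bird one ⇒ one bird one S mul S bird bird one   [S ::= one]
one bird one S mul S bird bird one ⇒ one bird one G bird one mul S bird bird one   [S ::= G bird one]
one bird one G bird one mul S bird bird one ⇒ one bird one mul bird bird one mul S bird bird one   [G ::= mul bird]
one bird one mul bird bird one mul S bird bird one ⇒ one bird one mul bird bird one mul G S bird bird bird one   [S ::= G S bird]
one bird one mul bird bird one mul G S bird bird bird one ⇒ one bird one mul bird bird one mul mul bird S bird bird bird one   [G ::= mul bird]
one bird one mul bird bird one mul mul bird S bird bird bird one ⇒ one bird one mul bird bird one mul mul bird one bird bird bird one   [S ::= one]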